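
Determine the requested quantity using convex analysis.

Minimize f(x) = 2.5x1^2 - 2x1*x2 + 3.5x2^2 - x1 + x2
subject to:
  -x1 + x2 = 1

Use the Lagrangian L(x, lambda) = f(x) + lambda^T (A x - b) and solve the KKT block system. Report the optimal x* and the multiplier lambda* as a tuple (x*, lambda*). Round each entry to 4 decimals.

Form the Lagrangian:
  L(x, lambda) = (1/2) x^T Q x + c^T x + lambda^T (A x - b)
Stationarity (grad_x L = 0): Q x + c + A^T lambda = 0.
Primal feasibility: A x = b.

This gives the KKT block system:
  [ Q   A^T ] [ x     ]   [-c ]
  [ A    0  ] [ lambda ] = [ b ]

Solving the linear system:
  x*      = (-0.625, 0.375)
  lambda* = (-4.875)
  f(x*)   = 2.9375

x* = (-0.625, 0.375), lambda* = (-4.875)


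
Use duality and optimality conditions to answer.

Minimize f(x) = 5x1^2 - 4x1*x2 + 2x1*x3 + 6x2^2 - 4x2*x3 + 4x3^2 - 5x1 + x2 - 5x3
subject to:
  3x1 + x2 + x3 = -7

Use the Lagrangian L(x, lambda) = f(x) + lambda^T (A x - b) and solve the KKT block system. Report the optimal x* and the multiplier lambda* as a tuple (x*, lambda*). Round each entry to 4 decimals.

Form the Lagrangian:
  L(x, lambda) = (1/2) x^T Q x + c^T x + lambda^T (A x - b)
Stationarity (grad_x L = 0): Q x + c + A^T lambda = 0.
Primal feasibility: A x = b.

This gives the KKT block system:
  [ Q   A^T ] [ x     ]   [-c ]
  [ A    0  ] [ lambda ] = [ b ]

Solving the linear system:
  x*      = (-1.7849, -1.3019, -0.3434)
  lambda* = (6.1094)
  f(x*)   = 26.0528

x* = (-1.7849, -1.3019, -0.3434), lambda* = (6.1094)


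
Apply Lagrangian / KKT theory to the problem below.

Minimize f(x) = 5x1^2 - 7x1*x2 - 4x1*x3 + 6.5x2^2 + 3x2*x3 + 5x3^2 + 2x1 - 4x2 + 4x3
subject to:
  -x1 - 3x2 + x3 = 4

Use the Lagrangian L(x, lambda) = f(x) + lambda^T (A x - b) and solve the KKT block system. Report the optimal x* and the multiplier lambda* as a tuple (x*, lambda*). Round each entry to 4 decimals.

Form the Lagrangian:
  L(x, lambda) = (1/2) x^T Q x + c^T x + lambda^T (A x - b)
Stationarity (grad_x L = 0): Q x + c + A^T lambda = 0.
Primal feasibility: A x = b.

This gives the KKT block system:
  [ Q   A^T ] [ x     ]   [-c ]
  [ A    0  ] [ lambda ] = [ b ]

Solving the linear system:
  x*      = (-1.3296, -1.0032, -0.3392)
  lambda* = (-2.9172)
  f(x*)   = 5.8328

x* = (-1.3296, -1.0032, -0.3392), lambda* = (-2.9172)


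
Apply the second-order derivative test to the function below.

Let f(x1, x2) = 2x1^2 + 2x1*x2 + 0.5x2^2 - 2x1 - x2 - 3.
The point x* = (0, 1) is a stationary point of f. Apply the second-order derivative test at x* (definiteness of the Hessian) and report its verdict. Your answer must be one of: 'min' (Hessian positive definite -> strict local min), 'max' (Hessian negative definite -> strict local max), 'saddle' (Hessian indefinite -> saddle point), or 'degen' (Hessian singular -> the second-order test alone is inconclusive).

Compute the Hessian H = grad^2 f:
  H = [[4, 2], [2, 1]]
Verify stationarity: grad f(x*) = H x* + g = (0, 0).
Eigenvalues of H: 0, 5.
H has a zero eigenvalue (singular; positive semidefinite but not definite), so H is neither positive definite, negative definite, nor indefinite. The second-order test alone is inconclusive -> degen.
(Indeed, f is constant along the null direction of H through x*, so x* is not a strict local extremum.)

degen


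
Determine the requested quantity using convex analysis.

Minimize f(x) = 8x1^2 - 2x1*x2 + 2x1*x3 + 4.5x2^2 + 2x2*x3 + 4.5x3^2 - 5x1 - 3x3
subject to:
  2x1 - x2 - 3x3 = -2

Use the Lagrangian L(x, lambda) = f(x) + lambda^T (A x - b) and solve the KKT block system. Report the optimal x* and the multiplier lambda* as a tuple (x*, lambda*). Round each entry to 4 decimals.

Form the Lagrangian:
  L(x, lambda) = (1/2) x^T Q x + c^T x + lambda^T (A x - b)
Stationarity (grad_x L = 0): Q x + c + A^T lambda = 0.
Primal feasibility: A x = b.

This gives the KKT block system:
  [ Q   A^T ] [ x     ]   [-c ]
  [ A    0  ] [ lambda ] = [ b ]

Solving the linear system:
  x*      = (0.0719, -0.0108, 0.7182)
  lambda* = (1.1954)
  f(x*)   = -0.0618

x* = (0.0719, -0.0108, 0.7182), lambda* = (1.1954)


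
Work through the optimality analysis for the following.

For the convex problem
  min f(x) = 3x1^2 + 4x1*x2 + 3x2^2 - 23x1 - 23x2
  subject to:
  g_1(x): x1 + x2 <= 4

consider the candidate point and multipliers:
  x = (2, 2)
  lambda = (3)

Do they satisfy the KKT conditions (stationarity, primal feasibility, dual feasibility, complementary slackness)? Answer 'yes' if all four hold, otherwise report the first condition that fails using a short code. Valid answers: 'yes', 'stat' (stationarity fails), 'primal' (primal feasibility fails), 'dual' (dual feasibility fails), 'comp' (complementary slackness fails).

Gradient of f: grad f(x) = Q x + c = (-3, -3)
Constraint values g_i(x) = a_i^T x - b_i:
  g_1((2, 2)) = 0
Stationarity residual: grad f(x) + sum_i lambda_i a_i = (0, 0)
  -> stationarity OK
Primal feasibility (all g_i <= 0): OK
Dual feasibility (all lambda_i >= 0): OK
Complementary slackness (lambda_i * g_i(x) = 0 for all i): OK

Verdict: yes, KKT holds.

yes


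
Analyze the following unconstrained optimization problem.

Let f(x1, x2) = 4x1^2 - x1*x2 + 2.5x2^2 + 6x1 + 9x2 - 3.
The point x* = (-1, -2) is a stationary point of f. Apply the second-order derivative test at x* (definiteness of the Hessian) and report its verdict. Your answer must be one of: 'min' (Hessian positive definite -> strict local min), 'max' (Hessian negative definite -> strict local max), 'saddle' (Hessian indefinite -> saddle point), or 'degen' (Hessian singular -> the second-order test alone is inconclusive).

Compute the Hessian H = grad^2 f:
  H = [[8, -1], [-1, 5]]
Verify stationarity: grad f(x*) = H x* + g = (0, 0).
Eigenvalues of H: 4.6972, 8.3028.
Both eigenvalues > 0, so H is positive definite -> x* is a strict local min.

min


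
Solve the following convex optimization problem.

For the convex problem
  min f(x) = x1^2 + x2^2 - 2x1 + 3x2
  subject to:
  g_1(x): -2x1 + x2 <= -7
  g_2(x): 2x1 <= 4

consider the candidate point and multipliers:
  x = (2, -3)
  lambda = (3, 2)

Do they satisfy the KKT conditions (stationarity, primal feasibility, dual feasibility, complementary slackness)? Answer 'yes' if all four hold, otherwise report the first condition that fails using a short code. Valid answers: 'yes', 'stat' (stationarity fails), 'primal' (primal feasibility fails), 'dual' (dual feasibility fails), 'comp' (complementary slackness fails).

Gradient of f: grad f(x) = Q x + c = (2, -3)
Constraint values g_i(x) = a_i^T x - b_i:
  g_1((2, -3)) = 0
  g_2((2, -3)) = 0
Stationarity residual: grad f(x) + sum_i lambda_i a_i = (0, 0)
  -> stationarity OK
Primal feasibility (all g_i <= 0): OK
Dual feasibility (all lambda_i >= 0): OK
Complementary slackness (lambda_i * g_i(x) = 0 for all i): OK

Verdict: yes, KKT holds.

yes


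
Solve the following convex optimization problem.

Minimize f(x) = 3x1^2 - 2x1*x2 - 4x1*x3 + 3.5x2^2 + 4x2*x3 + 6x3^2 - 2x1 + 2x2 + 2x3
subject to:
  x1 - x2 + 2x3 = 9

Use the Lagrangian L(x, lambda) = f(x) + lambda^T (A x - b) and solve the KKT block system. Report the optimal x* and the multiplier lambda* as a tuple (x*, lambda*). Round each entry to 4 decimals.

Form the Lagrangian:
  L(x, lambda) = (1/2) x^T Q x + c^T x + lambda^T (A x - b)
Stationarity (grad_x L = 0): Q x + c + A^T lambda = 0.
Primal feasibility: A x = b.

This gives the KKT block system:
  [ Q   A^T ] [ x     ]   [-c ]
  [ A    0  ] [ lambda ] = [ b ]

Solving the linear system:
  x*      = (2.3762, -1.901, 2.3614)
  lambda* = (-6.6139)
  f(x*)   = 27.8465

x* = (2.3762, -1.901, 2.3614), lambda* = (-6.6139)


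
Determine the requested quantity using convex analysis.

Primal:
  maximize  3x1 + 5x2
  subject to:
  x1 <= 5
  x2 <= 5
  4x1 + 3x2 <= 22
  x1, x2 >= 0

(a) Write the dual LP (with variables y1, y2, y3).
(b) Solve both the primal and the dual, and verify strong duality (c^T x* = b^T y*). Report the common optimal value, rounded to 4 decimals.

The standard primal-dual pair for 'max c^T x s.t. A x <= b, x >= 0' is:
  Dual:  min b^T y  s.t.  A^T y >= c,  y >= 0.

So the dual LP is:
  minimize  5y1 + 5y2 + 22y3
  subject to:
    y1 + 4y3 >= 3
    y2 + 3y3 >= 5
    y1, y2, y3 >= 0

Solving the primal: x* = (1.75, 5).
  primal value c^T x* = 30.25.
Solving the dual: y* = (0, 2.75, 0.75).
  dual value b^T y* = 30.25.
Strong duality: c^T x* = b^T y*. Confirmed.

30.25


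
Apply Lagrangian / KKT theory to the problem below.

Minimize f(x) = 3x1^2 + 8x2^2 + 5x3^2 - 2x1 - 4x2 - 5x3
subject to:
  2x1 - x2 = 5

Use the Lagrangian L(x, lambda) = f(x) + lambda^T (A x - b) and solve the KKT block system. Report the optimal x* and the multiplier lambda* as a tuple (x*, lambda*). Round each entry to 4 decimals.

Form the Lagrangian:
  L(x, lambda) = (1/2) x^T Q x + c^T x + lambda^T (A x - b)
Stationarity (grad_x L = 0): Q x + c + A^T lambda = 0.
Primal feasibility: A x = b.

This gives the KKT block system:
  [ Q   A^T ] [ x     ]   [-c ]
  [ A    0  ] [ lambda ] = [ b ]

Solving the linear system:
  x*      = (2.4286, -0.1429, 0.5)
  lambda* = (-6.2857)
  f(x*)   = 12.3214

x* = (2.4286, -0.1429, 0.5), lambda* = (-6.2857)


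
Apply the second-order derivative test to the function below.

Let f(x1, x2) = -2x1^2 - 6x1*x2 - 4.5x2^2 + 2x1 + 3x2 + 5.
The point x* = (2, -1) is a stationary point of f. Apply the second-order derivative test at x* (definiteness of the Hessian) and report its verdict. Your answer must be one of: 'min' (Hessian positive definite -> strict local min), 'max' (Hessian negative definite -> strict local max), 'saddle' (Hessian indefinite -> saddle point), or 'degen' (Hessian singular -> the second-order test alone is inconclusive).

Compute the Hessian H = grad^2 f:
  H = [[-4, -6], [-6, -9]]
Verify stationarity: grad f(x*) = H x* + g = (0, 0).
Eigenvalues of H: -13, 0.
H has a zero eigenvalue (singular; negative semidefinite but not definite), so H is neither positive definite, negative definite, nor indefinite. The second-order test alone is inconclusive -> degen.
(Indeed, f is constant along the null direction of H through x*, so x* is not a strict local extremum.)

degen


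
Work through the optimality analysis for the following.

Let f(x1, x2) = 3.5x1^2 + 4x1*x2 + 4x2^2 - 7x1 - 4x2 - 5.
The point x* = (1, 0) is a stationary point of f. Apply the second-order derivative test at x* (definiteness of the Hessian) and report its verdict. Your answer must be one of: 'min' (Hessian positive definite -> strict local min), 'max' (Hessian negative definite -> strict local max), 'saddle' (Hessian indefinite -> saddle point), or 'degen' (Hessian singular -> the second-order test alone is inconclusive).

Compute the Hessian H = grad^2 f:
  H = [[7, 4], [4, 8]]
Verify stationarity: grad f(x*) = H x* + g = (0, 0).
Eigenvalues of H: 3.4689, 11.5311.
Both eigenvalues > 0, so H is positive definite -> x* is a strict local min.

min


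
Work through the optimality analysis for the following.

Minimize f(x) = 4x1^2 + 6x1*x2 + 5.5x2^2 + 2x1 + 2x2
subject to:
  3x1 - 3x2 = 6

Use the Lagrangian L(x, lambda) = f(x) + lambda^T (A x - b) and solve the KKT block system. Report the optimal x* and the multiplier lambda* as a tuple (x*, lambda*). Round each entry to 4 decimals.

Form the Lagrangian:
  L(x, lambda) = (1/2) x^T Q x + c^T x + lambda^T (A x - b)
Stationarity (grad_x L = 0): Q x + c + A^T lambda = 0.
Primal feasibility: A x = b.

This gives the KKT block system:
  [ Q   A^T ] [ x     ]   [-c ]
  [ A    0  ] [ lambda ] = [ b ]

Solving the linear system:
  x*      = (0.9677, -1.0323)
  lambda* = (-1.1828)
  f(x*)   = 3.4839

x* = (0.9677, -1.0323), lambda* = (-1.1828)


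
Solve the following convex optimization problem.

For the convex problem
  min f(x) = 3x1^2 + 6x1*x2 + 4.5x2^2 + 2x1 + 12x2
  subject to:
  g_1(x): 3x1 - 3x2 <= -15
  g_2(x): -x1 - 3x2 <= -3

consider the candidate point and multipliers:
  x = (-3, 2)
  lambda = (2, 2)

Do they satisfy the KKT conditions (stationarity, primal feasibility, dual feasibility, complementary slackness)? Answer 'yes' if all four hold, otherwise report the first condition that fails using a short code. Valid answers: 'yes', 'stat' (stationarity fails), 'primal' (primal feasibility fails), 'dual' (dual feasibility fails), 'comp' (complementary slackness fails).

Gradient of f: grad f(x) = Q x + c = (-4, 12)
Constraint values g_i(x) = a_i^T x - b_i:
  g_1((-3, 2)) = 0
  g_2((-3, 2)) = 0
Stationarity residual: grad f(x) + sum_i lambda_i a_i = (0, 0)
  -> stationarity OK
Primal feasibility (all g_i <= 0): OK
Dual feasibility (all lambda_i >= 0): OK
Complementary slackness (lambda_i * g_i(x) = 0 for all i): OK

Verdict: yes, KKT holds.

yes


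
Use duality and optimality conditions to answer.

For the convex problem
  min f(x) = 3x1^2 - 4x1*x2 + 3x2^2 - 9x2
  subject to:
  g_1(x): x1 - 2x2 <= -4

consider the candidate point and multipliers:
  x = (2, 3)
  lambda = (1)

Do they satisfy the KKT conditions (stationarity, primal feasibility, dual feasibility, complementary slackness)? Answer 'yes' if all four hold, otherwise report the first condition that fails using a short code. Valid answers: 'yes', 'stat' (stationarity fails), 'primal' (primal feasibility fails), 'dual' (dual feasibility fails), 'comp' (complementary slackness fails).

Gradient of f: grad f(x) = Q x + c = (0, 1)
Constraint values g_i(x) = a_i^T x - b_i:
  g_1((2, 3)) = 0
Stationarity residual: grad f(x) + sum_i lambda_i a_i = (1, -1)
  -> stationarity FAILS
Primal feasibility (all g_i <= 0): OK
Dual feasibility (all lambda_i >= 0): OK
Complementary slackness (lambda_i * g_i(x) = 0 for all i): OK

Verdict: the first failing condition is stationarity -> stat.

stat


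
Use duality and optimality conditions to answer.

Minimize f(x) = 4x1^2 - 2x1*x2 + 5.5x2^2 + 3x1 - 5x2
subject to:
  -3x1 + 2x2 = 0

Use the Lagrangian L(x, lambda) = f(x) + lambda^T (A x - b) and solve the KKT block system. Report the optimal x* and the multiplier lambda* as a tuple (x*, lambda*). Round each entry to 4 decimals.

Form the Lagrangian:
  L(x, lambda) = (1/2) x^T Q x + c^T x + lambda^T (A x - b)
Stationarity (grad_x L = 0): Q x + c + A^T lambda = 0.
Primal feasibility: A x = b.

This gives the KKT block system:
  [ Q   A^T ] [ x     ]   [-c ]
  [ A    0  ] [ lambda ] = [ b ]

Solving the linear system:
  x*      = (0.1682, 0.2523)
  lambda* = (1.2804)
  f(x*)   = -0.3785

x* = (0.1682, 0.2523), lambda* = (1.2804)


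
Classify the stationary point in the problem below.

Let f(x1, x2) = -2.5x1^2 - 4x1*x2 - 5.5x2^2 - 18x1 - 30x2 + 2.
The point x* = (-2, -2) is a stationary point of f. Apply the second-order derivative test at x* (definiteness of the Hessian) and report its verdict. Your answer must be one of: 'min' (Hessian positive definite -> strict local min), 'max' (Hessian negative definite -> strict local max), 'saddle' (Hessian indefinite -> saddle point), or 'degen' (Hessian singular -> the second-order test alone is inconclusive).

Compute the Hessian H = grad^2 f:
  H = [[-5, -4], [-4, -11]]
Verify stationarity: grad f(x*) = H x* + g = (0, 0).
Eigenvalues of H: -13, -3.
Both eigenvalues < 0, so H is negative definite -> x* is a strict local max.

max


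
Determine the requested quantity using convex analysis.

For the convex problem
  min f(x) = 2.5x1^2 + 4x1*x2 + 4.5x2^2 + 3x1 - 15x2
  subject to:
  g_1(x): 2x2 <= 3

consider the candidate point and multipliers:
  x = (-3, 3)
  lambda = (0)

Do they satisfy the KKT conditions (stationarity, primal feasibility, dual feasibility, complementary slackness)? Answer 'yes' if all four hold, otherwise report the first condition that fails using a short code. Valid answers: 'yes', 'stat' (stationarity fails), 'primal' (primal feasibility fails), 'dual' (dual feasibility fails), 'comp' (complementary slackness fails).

Gradient of f: grad f(x) = Q x + c = (0, 0)
Constraint values g_i(x) = a_i^T x - b_i:
  g_1((-3, 3)) = 3
Stationarity residual: grad f(x) + sum_i lambda_i a_i = (0, 0)
  -> stationarity OK
Primal feasibility (all g_i <= 0): FAILS
Dual feasibility (all lambda_i >= 0): OK
Complementary slackness (lambda_i * g_i(x) = 0 for all i): OK

Verdict: the first failing condition is primal_feasibility -> primal.

primal


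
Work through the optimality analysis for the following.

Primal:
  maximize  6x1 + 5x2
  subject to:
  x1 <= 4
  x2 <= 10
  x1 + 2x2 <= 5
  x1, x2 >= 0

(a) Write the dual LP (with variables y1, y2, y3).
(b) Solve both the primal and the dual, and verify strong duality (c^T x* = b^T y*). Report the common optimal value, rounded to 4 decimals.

The standard primal-dual pair for 'max c^T x s.t. A x <= b, x >= 0' is:
  Dual:  min b^T y  s.t.  A^T y >= c,  y >= 0.

So the dual LP is:
  minimize  4y1 + 10y2 + 5y3
  subject to:
    y1 + y3 >= 6
    y2 + 2y3 >= 5
    y1, y2, y3 >= 0

Solving the primal: x* = (4, 0.5).
  primal value c^T x* = 26.5.
Solving the dual: y* = (3.5, 0, 2.5).
  dual value b^T y* = 26.5.
Strong duality: c^T x* = b^T y*. Confirmed.

26.5


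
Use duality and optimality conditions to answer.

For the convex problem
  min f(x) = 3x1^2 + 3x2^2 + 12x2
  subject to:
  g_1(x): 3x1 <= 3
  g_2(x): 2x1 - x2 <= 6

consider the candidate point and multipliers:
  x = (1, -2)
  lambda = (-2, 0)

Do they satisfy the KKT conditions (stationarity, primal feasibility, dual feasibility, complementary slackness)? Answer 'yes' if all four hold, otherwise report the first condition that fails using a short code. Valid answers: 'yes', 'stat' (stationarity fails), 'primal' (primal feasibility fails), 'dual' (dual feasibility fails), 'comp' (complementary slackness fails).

Gradient of f: grad f(x) = Q x + c = (6, 0)
Constraint values g_i(x) = a_i^T x - b_i:
  g_1((1, -2)) = 0
  g_2((1, -2)) = -2
Stationarity residual: grad f(x) + sum_i lambda_i a_i = (0, 0)
  -> stationarity OK
Primal feasibility (all g_i <= 0): OK
Dual feasibility (all lambda_i >= 0): FAILS
Complementary slackness (lambda_i * g_i(x) = 0 for all i): OK

Verdict: the first failing condition is dual_feasibility -> dual.

dual


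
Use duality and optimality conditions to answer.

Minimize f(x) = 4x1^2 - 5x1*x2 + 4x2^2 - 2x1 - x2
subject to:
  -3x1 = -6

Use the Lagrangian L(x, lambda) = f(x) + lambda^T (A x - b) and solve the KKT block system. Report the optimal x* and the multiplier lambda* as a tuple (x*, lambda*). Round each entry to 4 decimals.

Form the Lagrangian:
  L(x, lambda) = (1/2) x^T Q x + c^T x + lambda^T (A x - b)
Stationarity (grad_x L = 0): Q x + c + A^T lambda = 0.
Primal feasibility: A x = b.

This gives the KKT block system:
  [ Q   A^T ] [ x     ]   [-c ]
  [ A    0  ] [ lambda ] = [ b ]

Solving the linear system:
  x*      = (2, 1.375)
  lambda* = (2.375)
  f(x*)   = 4.4375

x* = (2, 1.375), lambda* = (2.375)


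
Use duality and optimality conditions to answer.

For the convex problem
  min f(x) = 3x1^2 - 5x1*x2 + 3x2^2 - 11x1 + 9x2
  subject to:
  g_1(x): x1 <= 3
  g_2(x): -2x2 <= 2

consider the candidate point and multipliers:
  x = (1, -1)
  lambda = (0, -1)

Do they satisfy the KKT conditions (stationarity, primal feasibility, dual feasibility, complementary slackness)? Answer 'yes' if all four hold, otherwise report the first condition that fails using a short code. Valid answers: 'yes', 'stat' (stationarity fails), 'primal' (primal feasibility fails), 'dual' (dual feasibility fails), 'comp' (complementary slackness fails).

Gradient of f: grad f(x) = Q x + c = (0, -2)
Constraint values g_i(x) = a_i^T x - b_i:
  g_1((1, -1)) = -2
  g_2((1, -1)) = 0
Stationarity residual: grad f(x) + sum_i lambda_i a_i = (0, 0)
  -> stationarity OK
Primal feasibility (all g_i <= 0): OK
Dual feasibility (all lambda_i >= 0): FAILS
Complementary slackness (lambda_i * g_i(x) = 0 for all i): OK

Verdict: the first failing condition is dual_feasibility -> dual.

dual


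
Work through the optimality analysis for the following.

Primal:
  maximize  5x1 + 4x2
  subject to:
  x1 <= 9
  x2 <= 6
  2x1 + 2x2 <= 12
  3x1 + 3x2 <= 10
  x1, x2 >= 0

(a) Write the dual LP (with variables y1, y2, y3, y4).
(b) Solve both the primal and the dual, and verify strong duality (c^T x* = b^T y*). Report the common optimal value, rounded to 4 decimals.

The standard primal-dual pair for 'max c^T x s.t. A x <= b, x >= 0' is:
  Dual:  min b^T y  s.t.  A^T y >= c,  y >= 0.

So the dual LP is:
  minimize  9y1 + 6y2 + 12y3 + 10y4
  subject to:
    y1 + 2y3 + 3y4 >= 5
    y2 + 2y3 + 3y4 >= 4
    y1, y2, y3, y4 >= 0

Solving the primal: x* = (3.3333, 0).
  primal value c^T x* = 16.6667.
Solving the dual: y* = (0, 0, 0, 1.6667).
  dual value b^T y* = 16.6667.
Strong duality: c^T x* = b^T y*. Confirmed.

16.6667


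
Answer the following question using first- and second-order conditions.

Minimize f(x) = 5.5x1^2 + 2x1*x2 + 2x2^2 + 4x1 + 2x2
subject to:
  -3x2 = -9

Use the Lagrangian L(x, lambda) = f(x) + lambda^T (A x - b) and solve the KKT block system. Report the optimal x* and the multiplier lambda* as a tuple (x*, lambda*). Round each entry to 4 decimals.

Form the Lagrangian:
  L(x, lambda) = (1/2) x^T Q x + c^T x + lambda^T (A x - b)
Stationarity (grad_x L = 0): Q x + c + A^T lambda = 0.
Primal feasibility: A x = b.

This gives the KKT block system:
  [ Q   A^T ] [ x     ]   [-c ]
  [ A    0  ] [ lambda ] = [ b ]

Solving the linear system:
  x*      = (-0.9091, 3)
  lambda* = (4.0606)
  f(x*)   = 19.4545

x* = (-0.9091, 3), lambda* = (4.0606)


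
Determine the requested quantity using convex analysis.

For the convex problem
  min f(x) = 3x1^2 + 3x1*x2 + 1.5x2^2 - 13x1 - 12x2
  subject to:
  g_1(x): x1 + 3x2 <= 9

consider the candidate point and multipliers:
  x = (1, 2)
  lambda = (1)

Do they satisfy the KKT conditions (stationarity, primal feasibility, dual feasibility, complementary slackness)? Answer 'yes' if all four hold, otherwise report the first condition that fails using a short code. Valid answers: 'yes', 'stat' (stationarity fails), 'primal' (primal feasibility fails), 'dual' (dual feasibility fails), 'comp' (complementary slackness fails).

Gradient of f: grad f(x) = Q x + c = (-1, -3)
Constraint values g_i(x) = a_i^T x - b_i:
  g_1((1, 2)) = -2
Stationarity residual: grad f(x) + sum_i lambda_i a_i = (0, 0)
  -> stationarity OK
Primal feasibility (all g_i <= 0): OK
Dual feasibility (all lambda_i >= 0): OK
Complementary slackness (lambda_i * g_i(x) = 0 for all i): FAILS

Verdict: the first failing condition is complementary_slackness -> comp.

comp


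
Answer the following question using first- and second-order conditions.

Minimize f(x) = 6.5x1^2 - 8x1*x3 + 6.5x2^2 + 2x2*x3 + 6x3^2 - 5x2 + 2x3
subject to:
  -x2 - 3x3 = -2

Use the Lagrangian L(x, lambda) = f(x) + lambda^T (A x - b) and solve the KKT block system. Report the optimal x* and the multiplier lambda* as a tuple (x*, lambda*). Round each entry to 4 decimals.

Form the Lagrangian:
  L(x, lambda) = (1/2) x^T Q x + c^T x + lambda^T (A x - b)
Stationarity (grad_x L = 0): Q x + c + A^T lambda = 0.
Primal feasibility: A x = b.

This gives the KKT block system:
  [ Q   A^T ] [ x     ]   [-c ]
  [ A    0  ] [ lambda ] = [ b ]

Solving the linear system:
  x*      = (0.313, 0.4743, 0.5086)
  lambda* = (2.1826)
  f(x*)   = 1.5055

x* = (0.313, 0.4743, 0.5086), lambda* = (2.1826)


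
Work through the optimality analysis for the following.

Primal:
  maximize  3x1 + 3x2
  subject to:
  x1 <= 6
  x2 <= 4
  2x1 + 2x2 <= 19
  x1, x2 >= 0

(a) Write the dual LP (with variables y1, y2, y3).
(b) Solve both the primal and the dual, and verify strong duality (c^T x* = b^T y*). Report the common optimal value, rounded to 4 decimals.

The standard primal-dual pair for 'max c^T x s.t. A x <= b, x >= 0' is:
  Dual:  min b^T y  s.t.  A^T y >= c,  y >= 0.

So the dual LP is:
  minimize  6y1 + 4y2 + 19y3
  subject to:
    y1 + 2y3 >= 3
    y2 + 2y3 >= 3
    y1, y2, y3 >= 0

Solving the primal: x* = (5.5, 4).
  primal value c^T x* = 28.5.
Solving the dual: y* = (0, 0, 1.5).
  dual value b^T y* = 28.5.
Strong duality: c^T x* = b^T y*. Confirmed.

28.5


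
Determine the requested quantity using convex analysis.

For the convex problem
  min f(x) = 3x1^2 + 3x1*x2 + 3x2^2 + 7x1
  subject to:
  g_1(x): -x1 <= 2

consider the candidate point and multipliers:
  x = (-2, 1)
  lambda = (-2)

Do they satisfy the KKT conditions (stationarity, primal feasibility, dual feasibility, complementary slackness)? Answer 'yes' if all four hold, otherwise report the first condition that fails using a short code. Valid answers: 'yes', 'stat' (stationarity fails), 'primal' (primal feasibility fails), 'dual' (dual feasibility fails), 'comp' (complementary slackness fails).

Gradient of f: grad f(x) = Q x + c = (-2, 0)
Constraint values g_i(x) = a_i^T x - b_i:
  g_1((-2, 1)) = 0
Stationarity residual: grad f(x) + sum_i lambda_i a_i = (0, 0)
  -> stationarity OK
Primal feasibility (all g_i <= 0): OK
Dual feasibility (all lambda_i >= 0): FAILS
Complementary slackness (lambda_i * g_i(x) = 0 for all i): OK

Verdict: the first failing condition is dual_feasibility -> dual.

dual


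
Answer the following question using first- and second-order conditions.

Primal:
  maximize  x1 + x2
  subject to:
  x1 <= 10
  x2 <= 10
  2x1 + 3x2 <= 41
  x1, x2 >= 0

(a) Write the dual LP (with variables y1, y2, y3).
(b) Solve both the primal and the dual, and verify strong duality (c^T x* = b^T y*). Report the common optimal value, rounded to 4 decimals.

The standard primal-dual pair for 'max c^T x s.t. A x <= b, x >= 0' is:
  Dual:  min b^T y  s.t.  A^T y >= c,  y >= 0.

So the dual LP is:
  minimize  10y1 + 10y2 + 41y3
  subject to:
    y1 + 2y3 >= 1
    y2 + 3y3 >= 1
    y1, y2, y3 >= 0

Solving the primal: x* = (10, 7).
  primal value c^T x* = 17.
Solving the dual: y* = (0.3333, 0, 0.3333).
  dual value b^T y* = 17.
Strong duality: c^T x* = b^T y*. Confirmed.

17


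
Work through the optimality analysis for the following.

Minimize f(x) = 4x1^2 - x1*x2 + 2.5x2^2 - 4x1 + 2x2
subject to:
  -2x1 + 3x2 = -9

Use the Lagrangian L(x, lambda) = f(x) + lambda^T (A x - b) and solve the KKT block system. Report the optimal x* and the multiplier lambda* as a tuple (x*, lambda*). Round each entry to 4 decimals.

Form the Lagrangian:
  L(x, lambda) = (1/2) x^T Q x + c^T x + lambda^T (A x - b)
Stationarity (grad_x L = 0): Q x + c + A^T lambda = 0.
Primal feasibility: A x = b.

This gives the KKT block system:
  [ Q   A^T ] [ x     ]   [-c ]
  [ A    0  ] [ lambda ] = [ b ]

Solving the linear system:
  x*      = (1.0875, -2.275)
  lambda* = (3.4875)
  f(x*)   = 11.2438

x* = (1.0875, -2.275), lambda* = (3.4875)


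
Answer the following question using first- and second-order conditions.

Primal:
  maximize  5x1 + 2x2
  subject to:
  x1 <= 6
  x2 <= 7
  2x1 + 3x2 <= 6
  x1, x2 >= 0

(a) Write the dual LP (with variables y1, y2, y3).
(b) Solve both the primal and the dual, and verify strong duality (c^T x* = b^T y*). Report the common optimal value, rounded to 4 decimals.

The standard primal-dual pair for 'max c^T x s.t. A x <= b, x >= 0' is:
  Dual:  min b^T y  s.t.  A^T y >= c,  y >= 0.

So the dual LP is:
  minimize  6y1 + 7y2 + 6y3
  subject to:
    y1 + 2y3 >= 5
    y2 + 3y3 >= 2
    y1, y2, y3 >= 0

Solving the primal: x* = (3, 0).
  primal value c^T x* = 15.
Solving the dual: y* = (0, 0, 2.5).
  dual value b^T y* = 15.
Strong duality: c^T x* = b^T y*. Confirmed.

15


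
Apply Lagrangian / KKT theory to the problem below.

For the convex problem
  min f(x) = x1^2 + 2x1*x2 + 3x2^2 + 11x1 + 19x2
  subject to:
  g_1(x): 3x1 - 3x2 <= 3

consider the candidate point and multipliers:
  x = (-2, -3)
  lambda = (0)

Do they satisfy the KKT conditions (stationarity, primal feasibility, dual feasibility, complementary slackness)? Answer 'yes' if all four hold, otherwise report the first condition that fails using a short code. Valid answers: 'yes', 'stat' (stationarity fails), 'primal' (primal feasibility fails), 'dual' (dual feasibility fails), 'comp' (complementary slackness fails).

Gradient of f: grad f(x) = Q x + c = (1, -3)
Constraint values g_i(x) = a_i^T x - b_i:
  g_1((-2, -3)) = 0
Stationarity residual: grad f(x) + sum_i lambda_i a_i = (1, -3)
  -> stationarity FAILS
Primal feasibility (all g_i <= 0): OK
Dual feasibility (all lambda_i >= 0): OK
Complementary slackness (lambda_i * g_i(x) = 0 for all i): OK

Verdict: the first failing condition is stationarity -> stat.

stat


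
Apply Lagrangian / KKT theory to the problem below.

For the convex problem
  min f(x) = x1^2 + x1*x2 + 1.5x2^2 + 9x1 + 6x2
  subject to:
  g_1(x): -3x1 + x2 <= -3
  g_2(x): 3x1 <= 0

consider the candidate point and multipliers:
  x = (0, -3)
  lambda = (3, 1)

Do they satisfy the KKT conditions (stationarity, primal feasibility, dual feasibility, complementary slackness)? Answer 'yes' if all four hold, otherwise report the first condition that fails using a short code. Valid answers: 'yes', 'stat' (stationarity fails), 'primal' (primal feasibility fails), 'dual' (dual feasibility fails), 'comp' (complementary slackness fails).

Gradient of f: grad f(x) = Q x + c = (6, -3)
Constraint values g_i(x) = a_i^T x - b_i:
  g_1((0, -3)) = 0
  g_2((0, -3)) = 0
Stationarity residual: grad f(x) + sum_i lambda_i a_i = (0, 0)
  -> stationarity OK
Primal feasibility (all g_i <= 0): OK
Dual feasibility (all lambda_i >= 0): OK
Complementary slackness (lambda_i * g_i(x) = 0 for all i): OK

Verdict: yes, KKT holds.

yes


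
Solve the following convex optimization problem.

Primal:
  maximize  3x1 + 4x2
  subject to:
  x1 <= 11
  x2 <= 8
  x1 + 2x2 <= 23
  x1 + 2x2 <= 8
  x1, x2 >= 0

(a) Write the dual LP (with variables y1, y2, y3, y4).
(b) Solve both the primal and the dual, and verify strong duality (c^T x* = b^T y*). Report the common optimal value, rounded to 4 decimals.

The standard primal-dual pair for 'max c^T x s.t. A x <= b, x >= 0' is:
  Dual:  min b^T y  s.t.  A^T y >= c,  y >= 0.

So the dual LP is:
  minimize  11y1 + 8y2 + 23y3 + 8y4
  subject to:
    y1 + y3 + y4 >= 3
    y2 + 2y3 + 2y4 >= 4
    y1, y2, y3, y4 >= 0

Solving the primal: x* = (8, 0).
  primal value c^T x* = 24.
Solving the dual: y* = (0, 0, 0, 3).
  dual value b^T y* = 24.
Strong duality: c^T x* = b^T y*. Confirmed.

24


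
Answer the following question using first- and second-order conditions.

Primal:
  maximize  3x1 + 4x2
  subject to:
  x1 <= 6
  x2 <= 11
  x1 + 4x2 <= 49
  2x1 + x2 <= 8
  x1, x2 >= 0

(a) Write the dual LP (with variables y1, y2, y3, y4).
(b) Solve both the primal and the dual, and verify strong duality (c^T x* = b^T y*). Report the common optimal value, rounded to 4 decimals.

The standard primal-dual pair for 'max c^T x s.t. A x <= b, x >= 0' is:
  Dual:  min b^T y  s.t.  A^T y >= c,  y >= 0.

So the dual LP is:
  minimize  6y1 + 11y2 + 49y3 + 8y4
  subject to:
    y1 + y3 + 2y4 >= 3
    y2 + 4y3 + y4 >= 4
    y1, y2, y3, y4 >= 0

Solving the primal: x* = (0, 8).
  primal value c^T x* = 32.
Solving the dual: y* = (0, 0, 0, 4).
  dual value b^T y* = 32.
Strong duality: c^T x* = b^T y*. Confirmed.

32


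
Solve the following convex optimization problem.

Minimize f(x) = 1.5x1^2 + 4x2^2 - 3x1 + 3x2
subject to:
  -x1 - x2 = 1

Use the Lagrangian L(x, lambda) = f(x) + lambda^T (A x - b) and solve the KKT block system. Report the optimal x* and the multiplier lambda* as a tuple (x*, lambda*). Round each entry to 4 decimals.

Form the Lagrangian:
  L(x, lambda) = (1/2) x^T Q x + c^T x + lambda^T (A x - b)
Stationarity (grad_x L = 0): Q x + c + A^T lambda = 0.
Primal feasibility: A x = b.

This gives the KKT block system:
  [ Q   A^T ] [ x     ]   [-c ]
  [ A    0  ] [ lambda ] = [ b ]

Solving the linear system:
  x*      = (-0.1818, -0.8182)
  lambda* = (-3.5455)
  f(x*)   = 0.8182

x* = (-0.1818, -0.8182), lambda* = (-3.5455)


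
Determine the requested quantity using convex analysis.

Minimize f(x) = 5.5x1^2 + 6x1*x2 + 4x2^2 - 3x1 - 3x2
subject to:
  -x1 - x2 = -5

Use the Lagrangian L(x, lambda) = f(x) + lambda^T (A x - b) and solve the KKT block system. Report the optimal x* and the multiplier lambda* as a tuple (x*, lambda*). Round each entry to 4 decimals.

Form the Lagrangian:
  L(x, lambda) = (1/2) x^T Q x + c^T x + lambda^T (A x - b)
Stationarity (grad_x L = 0): Q x + c + A^T lambda = 0.
Primal feasibility: A x = b.

This gives the KKT block system:
  [ Q   A^T ] [ x     ]   [-c ]
  [ A    0  ] [ lambda ] = [ b ]

Solving the linear system:
  x*      = (1.4286, 3.5714)
  lambda* = (34.1429)
  f(x*)   = 77.8571

x* = (1.4286, 3.5714), lambda* = (34.1429)


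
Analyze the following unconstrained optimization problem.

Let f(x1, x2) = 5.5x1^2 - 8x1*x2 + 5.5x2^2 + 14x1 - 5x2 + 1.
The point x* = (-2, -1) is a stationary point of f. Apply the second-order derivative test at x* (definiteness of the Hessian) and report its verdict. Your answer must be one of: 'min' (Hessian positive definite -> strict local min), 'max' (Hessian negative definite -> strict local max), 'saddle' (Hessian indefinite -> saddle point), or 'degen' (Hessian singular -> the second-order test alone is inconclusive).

Compute the Hessian H = grad^2 f:
  H = [[11, -8], [-8, 11]]
Verify stationarity: grad f(x*) = H x* + g = (0, 0).
Eigenvalues of H: 3, 19.
Both eigenvalues > 0, so H is positive definite -> x* is a strict local min.

min


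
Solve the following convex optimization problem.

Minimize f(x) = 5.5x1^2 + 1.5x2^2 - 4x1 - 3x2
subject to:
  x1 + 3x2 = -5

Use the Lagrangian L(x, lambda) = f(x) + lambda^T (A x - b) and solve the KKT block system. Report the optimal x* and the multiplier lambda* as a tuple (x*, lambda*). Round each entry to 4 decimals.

Form the Lagrangian:
  L(x, lambda) = (1/2) x^T Q x + c^T x + lambda^T (A x - b)
Stationarity (grad_x L = 0): Q x + c + A^T lambda = 0.
Primal feasibility: A x = b.

This gives the KKT block system:
  [ Q   A^T ] [ x     ]   [-c ]
  [ A    0  ] [ lambda ] = [ b ]

Solving the linear system:
  x*      = (0.1176, -1.7059)
  lambda* = (2.7059)
  f(x*)   = 9.0882

x* = (0.1176, -1.7059), lambda* = (2.7059)


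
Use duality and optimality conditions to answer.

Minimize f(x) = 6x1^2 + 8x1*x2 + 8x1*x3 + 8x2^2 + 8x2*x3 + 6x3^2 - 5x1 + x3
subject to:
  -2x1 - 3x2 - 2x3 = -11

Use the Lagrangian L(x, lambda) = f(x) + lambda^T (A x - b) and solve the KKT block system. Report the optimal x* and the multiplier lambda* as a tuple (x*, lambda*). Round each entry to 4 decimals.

Form the Lagrangian:
  L(x, lambda) = (1/2) x^T Q x + c^T x + lambda^T (A x - b)
Stationarity (grad_x L = 0): Q x + c + A^T lambda = 0.
Primal feasibility: A x = b.

This gives the KKT block system:
  [ Q   A^T ] [ x     ]   [-c ]
  [ A    0  ] [ lambda ] = [ b ]

Solving the linear system:
  x*      = (1.6638, 2.4483, 0.1638)
  lambda* = (17.931)
  f(x*)   = 94.5431

x* = (1.6638, 2.4483, 0.1638), lambda* = (17.931)


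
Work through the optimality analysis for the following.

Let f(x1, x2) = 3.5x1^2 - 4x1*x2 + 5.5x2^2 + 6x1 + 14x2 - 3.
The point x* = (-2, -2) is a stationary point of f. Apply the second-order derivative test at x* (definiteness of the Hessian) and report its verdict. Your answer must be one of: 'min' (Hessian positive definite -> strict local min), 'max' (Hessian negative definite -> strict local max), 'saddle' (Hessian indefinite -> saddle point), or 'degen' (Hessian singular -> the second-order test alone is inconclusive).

Compute the Hessian H = grad^2 f:
  H = [[7, -4], [-4, 11]]
Verify stationarity: grad f(x*) = H x* + g = (0, 0).
Eigenvalues of H: 4.5279, 13.4721.
Both eigenvalues > 0, so H is positive definite -> x* is a strict local min.

min


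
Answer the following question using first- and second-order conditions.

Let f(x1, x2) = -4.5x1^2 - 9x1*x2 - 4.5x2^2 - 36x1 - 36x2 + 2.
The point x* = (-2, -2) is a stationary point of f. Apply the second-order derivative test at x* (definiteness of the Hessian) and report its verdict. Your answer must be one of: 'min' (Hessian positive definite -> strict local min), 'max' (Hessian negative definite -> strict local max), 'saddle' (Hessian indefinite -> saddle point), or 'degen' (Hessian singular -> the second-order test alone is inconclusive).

Compute the Hessian H = grad^2 f:
  H = [[-9, -9], [-9, -9]]
Verify stationarity: grad f(x*) = H x* + g = (0, 0).
Eigenvalues of H: -18, 0.
H has a zero eigenvalue (singular; negative semidefinite but not definite), so H is neither positive definite, negative definite, nor indefinite. The second-order test alone is inconclusive -> degen.
(Indeed, f is constant along the null direction of H through x*, so x* is not a strict local extremum.)

degen


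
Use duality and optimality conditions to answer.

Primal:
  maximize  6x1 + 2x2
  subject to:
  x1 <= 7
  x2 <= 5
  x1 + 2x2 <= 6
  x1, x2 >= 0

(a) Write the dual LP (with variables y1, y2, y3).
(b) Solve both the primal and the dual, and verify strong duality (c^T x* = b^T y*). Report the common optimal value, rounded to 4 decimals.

The standard primal-dual pair for 'max c^T x s.t. A x <= b, x >= 0' is:
  Dual:  min b^T y  s.t.  A^T y >= c,  y >= 0.

So the dual LP is:
  minimize  7y1 + 5y2 + 6y3
  subject to:
    y1 + y3 >= 6
    y2 + 2y3 >= 2
    y1, y2, y3 >= 0

Solving the primal: x* = (6, 0).
  primal value c^T x* = 36.
Solving the dual: y* = (0, 0, 6).
  dual value b^T y* = 36.
Strong duality: c^T x* = b^T y*. Confirmed.

36


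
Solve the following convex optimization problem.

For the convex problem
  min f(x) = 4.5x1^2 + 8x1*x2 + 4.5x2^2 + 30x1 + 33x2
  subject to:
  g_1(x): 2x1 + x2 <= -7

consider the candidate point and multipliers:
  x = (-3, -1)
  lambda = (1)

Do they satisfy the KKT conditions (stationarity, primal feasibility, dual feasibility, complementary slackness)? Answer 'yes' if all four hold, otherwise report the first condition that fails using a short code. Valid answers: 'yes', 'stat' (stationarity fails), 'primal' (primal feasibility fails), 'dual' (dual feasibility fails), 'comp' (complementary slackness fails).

Gradient of f: grad f(x) = Q x + c = (-5, 0)
Constraint values g_i(x) = a_i^T x - b_i:
  g_1((-3, -1)) = 0
Stationarity residual: grad f(x) + sum_i lambda_i a_i = (-3, 1)
  -> stationarity FAILS
Primal feasibility (all g_i <= 0): OK
Dual feasibility (all lambda_i >= 0): OK
Complementary slackness (lambda_i * g_i(x) = 0 for all i): OK

Verdict: the first failing condition is stationarity -> stat.

stat


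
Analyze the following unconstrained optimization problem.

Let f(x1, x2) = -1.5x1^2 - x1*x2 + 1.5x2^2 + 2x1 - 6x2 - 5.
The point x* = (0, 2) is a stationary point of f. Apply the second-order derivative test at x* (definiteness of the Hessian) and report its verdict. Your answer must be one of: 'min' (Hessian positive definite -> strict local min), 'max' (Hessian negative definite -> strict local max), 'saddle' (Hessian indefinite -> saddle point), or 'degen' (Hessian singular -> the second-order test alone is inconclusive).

Compute the Hessian H = grad^2 f:
  H = [[-3, -1], [-1, 3]]
Verify stationarity: grad f(x*) = H x* + g = (0, 0).
Eigenvalues of H: -3.1623, 3.1623.
Eigenvalues have mixed signs, so H is indefinite -> x* is a saddle point.

saddle


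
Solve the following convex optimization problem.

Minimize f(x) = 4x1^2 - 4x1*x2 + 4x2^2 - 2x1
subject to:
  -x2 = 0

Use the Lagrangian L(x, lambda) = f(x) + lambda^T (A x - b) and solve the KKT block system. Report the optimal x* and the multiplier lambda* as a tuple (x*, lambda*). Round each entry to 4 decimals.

Form the Lagrangian:
  L(x, lambda) = (1/2) x^T Q x + c^T x + lambda^T (A x - b)
Stationarity (grad_x L = 0): Q x + c + A^T lambda = 0.
Primal feasibility: A x = b.

This gives the KKT block system:
  [ Q   A^T ] [ x     ]   [-c ]
  [ A    0  ] [ lambda ] = [ b ]

Solving the linear system:
  x*      = (0.25, 0)
  lambda* = (-1)
  f(x*)   = -0.25

x* = (0.25, 0), lambda* = (-1)


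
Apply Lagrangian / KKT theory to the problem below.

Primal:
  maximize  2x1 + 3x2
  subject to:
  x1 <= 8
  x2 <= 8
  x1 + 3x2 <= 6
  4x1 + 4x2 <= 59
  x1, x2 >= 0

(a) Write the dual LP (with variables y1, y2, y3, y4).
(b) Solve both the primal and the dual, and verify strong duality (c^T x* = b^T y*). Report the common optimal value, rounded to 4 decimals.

The standard primal-dual pair for 'max c^T x s.t. A x <= b, x >= 0' is:
  Dual:  min b^T y  s.t.  A^T y >= c,  y >= 0.

So the dual LP is:
  minimize  8y1 + 8y2 + 6y3 + 59y4
  subject to:
    y1 + y3 + 4y4 >= 2
    y2 + 3y3 + 4y4 >= 3
    y1, y2, y3, y4 >= 0

Solving the primal: x* = (6, 0).
  primal value c^T x* = 12.
Solving the dual: y* = (0, 0, 2, 0).
  dual value b^T y* = 12.
Strong duality: c^T x* = b^T y*. Confirmed.

12
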